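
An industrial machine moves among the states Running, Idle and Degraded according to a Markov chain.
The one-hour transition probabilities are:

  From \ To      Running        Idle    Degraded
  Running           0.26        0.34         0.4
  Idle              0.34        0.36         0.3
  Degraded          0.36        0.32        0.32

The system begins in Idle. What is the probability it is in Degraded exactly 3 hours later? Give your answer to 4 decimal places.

Propagate the distribution vector 3 hours from Idle.
After 0 hours: (0.0000, 1.0000, 0.0000)
After 1 hour: (0.3400, 0.3600, 0.3000)
After 2 hours: (0.3188, 0.3412, 0.3400)
After 3 hours: (0.3213, 0.3400, 0.3387)
P(in Degraded after 3 hours) = 0.3387

0.3387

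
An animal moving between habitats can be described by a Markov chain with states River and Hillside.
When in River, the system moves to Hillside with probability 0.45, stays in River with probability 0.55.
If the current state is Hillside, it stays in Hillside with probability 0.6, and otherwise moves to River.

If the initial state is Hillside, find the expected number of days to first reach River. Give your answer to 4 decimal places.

2.5000

Let t(s) be the expected number of days to first reach River from state s, with t(River) = 0. Conditioning on the first day:
t(Hillside) = 1 + 0.6·t(Hillside)
Solving: t(Hillside) = 2.5000.
Expected days from Hillside to River: 2.5000.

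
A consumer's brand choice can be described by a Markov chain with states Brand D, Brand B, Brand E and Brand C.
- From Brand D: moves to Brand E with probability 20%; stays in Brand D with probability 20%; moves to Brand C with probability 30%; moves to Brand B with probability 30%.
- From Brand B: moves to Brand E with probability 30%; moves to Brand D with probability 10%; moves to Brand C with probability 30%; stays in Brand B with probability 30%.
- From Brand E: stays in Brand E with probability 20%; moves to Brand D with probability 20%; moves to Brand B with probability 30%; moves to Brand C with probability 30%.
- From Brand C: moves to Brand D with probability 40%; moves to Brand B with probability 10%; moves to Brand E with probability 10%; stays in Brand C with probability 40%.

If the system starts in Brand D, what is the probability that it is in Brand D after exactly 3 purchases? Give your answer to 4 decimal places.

Propagate the distribution vector 3 purchases from Brand D.
After 0 purchases: (1.0000, 0.0000, 0.0000, 0.0000)
After 1 purchase: (0.2000, 0.3000, 0.2000, 0.3000)
After 2 purchases: (0.2300, 0.2400, 0.2000, 0.3300)
After 3 purchases: (0.2420, 0.2340, 0.1910, 0.3330)
P(in Brand D after 3 purchases) = 0.2420

0.2420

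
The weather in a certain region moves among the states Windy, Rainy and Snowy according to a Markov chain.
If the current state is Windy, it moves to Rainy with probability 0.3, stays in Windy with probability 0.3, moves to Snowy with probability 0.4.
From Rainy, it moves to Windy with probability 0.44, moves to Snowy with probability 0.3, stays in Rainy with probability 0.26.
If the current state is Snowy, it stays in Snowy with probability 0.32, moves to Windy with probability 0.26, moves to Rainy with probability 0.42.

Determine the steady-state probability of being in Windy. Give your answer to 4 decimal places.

0.3323

Let the stationary distribution be π with π = πP and π_1 + π_2 + π_3 = 1.
π_1 = 0.3·π_1 + 0.44·π_2 + 0.26·π_3
π_2 = 0.3·π_1 + 0.26·π_2 + 0.42·π_3
Solving with the normalization constraint gives π = (0.3323, 0.3277, 0.3400).
So the stationary probability of Windy is 0.3323.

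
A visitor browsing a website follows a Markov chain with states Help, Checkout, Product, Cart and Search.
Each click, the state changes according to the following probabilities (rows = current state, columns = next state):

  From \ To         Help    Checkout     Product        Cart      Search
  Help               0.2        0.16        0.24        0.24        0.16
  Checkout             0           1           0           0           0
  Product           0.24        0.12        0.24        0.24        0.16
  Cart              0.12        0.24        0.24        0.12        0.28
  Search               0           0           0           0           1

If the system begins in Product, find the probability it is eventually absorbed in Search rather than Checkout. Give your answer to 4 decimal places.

Let h(s) be the probability of absorption at Search starting from transient state s. Then h(Search) = 1 and h(Checkout) = 0. By first-step analysis:
h(Help) = 0.2·h(Help) + 0.16·0 + 0.24·h(Product) + 0.24·h(Cart) + 0.16·1
h(Product) = 0.24·h(Help) + 0.12·0 + 0.24·h(Product) + 0.24·h(Cart) + 0.16·1
h(Cart) = 0.12·h(Help) + 0.24·0 + 0.24·h(Product) + 0.12·h(Cart) + 0.28·1
Solving: h(Help) = 0.5257, h(Product) = 0.5467, h(Cart) = 0.5390.
Starting from Product, the probability is 0.5467.

0.5467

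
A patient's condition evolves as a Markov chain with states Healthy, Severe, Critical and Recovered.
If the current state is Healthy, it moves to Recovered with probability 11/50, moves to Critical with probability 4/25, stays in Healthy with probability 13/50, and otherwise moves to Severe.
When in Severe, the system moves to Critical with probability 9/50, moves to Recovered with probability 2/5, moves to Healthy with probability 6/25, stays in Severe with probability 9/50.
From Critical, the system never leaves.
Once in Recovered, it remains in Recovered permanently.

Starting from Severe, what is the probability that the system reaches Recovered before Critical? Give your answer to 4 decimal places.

0.6703

Let h(s) be the probability of absorption at Recovered starting from transient state s. Then h(Recovered) = 1 and h(Critical) = 0. By first-step analysis:
h(Healthy) = 0.26·h(Healthy) + 0.36·h(Severe) + 0.16·0 + 0.22·1
h(Severe) = 0.24·h(Healthy) + 0.18·h(Severe) + 0.18·0 + 0.4·1
Solving: h(Healthy) = 0.6234, h(Severe) = 0.6703.
Starting from Severe, the probability is 0.6703.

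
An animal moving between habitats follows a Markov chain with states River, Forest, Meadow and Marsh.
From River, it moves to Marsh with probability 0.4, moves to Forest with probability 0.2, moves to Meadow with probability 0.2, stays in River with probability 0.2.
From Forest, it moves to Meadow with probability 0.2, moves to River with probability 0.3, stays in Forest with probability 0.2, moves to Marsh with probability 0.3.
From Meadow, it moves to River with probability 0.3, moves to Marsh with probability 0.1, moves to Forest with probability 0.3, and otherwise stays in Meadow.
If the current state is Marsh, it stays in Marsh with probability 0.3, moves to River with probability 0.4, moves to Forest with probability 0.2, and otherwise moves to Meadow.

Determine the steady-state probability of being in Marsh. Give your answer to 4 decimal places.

Let the stationary distribution be π with π = πP and π_1 + π_2 + π_3 + π_4 = 1.
π_1 = 0.2·π_1 + 0.3·π_2 + 0.3·π_3 + 0.4·π_4
π_2 = 0.2·π_1 + 0.2·π_2 + 0.3·π_3 + 0.2·π_4
π_3 = 0.2·π_1 + 0.2·π_2 + 0.3·π_3 + 0.1·π_4
Solving with the normalization constraint gives π = (0.2993, 0.2190, 0.1898, 0.2920).
So the stationary probability of Marsh is 0.2920.

0.2920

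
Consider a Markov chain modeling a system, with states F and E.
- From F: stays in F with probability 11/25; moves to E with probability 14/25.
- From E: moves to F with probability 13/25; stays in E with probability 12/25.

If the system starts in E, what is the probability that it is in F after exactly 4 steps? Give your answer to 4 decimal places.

Propagate the distribution vector 4 steps from E.
After 0 steps: (0.0000, 1.0000)
After 1 step: (0.5200, 0.4800)
After 2 steps: (0.4784, 0.5216)
After 3 steps: (0.4817, 0.5183)
After 4 steps: (0.4815, 0.5185)
P(in F after 4 steps) = 0.4815

0.4815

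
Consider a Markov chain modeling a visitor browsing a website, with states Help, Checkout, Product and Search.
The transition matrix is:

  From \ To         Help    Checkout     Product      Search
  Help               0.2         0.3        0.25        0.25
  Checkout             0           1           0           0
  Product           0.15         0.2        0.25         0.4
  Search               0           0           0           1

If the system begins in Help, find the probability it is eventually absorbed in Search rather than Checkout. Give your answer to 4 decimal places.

Let h(s) be the probability of absorption at Search starting from transient state s. Then h(Search) = 1 and h(Checkout) = 0. By first-step analysis:
h(Help) = 0.2·h(Help) + 0.3·0 + 0.25·h(Product) + 0.25·1
h(Product) = 0.15·h(Help) + 0.2·0 + 0.25·h(Product) + 0.4·1
Solving: h(Help) = 0.5111, h(Product) = 0.6356.
Starting from Help, the probability is 0.5111.

0.5111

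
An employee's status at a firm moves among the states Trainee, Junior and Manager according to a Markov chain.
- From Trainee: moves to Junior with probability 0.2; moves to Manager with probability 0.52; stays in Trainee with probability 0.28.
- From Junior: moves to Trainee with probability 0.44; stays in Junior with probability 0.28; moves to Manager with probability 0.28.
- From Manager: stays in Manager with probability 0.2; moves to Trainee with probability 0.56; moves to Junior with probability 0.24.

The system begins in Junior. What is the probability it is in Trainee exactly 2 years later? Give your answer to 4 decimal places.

Sum over the intermediate state after 1 year:
P = P(Junior→Trainee)·P(Trainee→Trainee) + P(Junior→Junior)·P(Junior→Trainee) + P(Junior→Manager)·P(Manager→Trainee)
  = 0.44×0.28 + 0.28×0.44 + 0.28×0.56
  = 0.1232 + 0.1232 + 0.1568 = 0.4032

0.4032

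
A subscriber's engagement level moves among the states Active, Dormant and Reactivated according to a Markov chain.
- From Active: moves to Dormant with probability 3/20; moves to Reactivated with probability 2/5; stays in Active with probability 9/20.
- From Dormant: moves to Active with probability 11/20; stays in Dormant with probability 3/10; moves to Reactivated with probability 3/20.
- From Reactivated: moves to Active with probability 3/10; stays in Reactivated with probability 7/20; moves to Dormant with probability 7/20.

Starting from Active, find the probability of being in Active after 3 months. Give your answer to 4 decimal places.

0.4239

Propagate the distribution vector 3 months from Active.
After 0 months: (1.0000, 0.0000, 0.0000)
After 1 month: (0.4500, 0.1500, 0.4000)
After 2 months: (0.4050, 0.2525, 0.3425)
After 3 months: (0.4239, 0.2564, 0.3198)
P(in Active after 3 months) = 0.4239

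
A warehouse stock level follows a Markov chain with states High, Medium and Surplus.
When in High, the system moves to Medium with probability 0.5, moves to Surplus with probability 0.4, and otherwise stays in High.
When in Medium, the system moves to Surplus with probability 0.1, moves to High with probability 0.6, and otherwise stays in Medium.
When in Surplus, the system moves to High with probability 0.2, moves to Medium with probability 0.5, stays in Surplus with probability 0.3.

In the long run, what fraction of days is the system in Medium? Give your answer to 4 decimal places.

0.4167

Let the stationary distribution be π with π = πP and π_1 + π_2 + π_3 = 1.
π_1 = 0.1·π_1 + 0.6·π_2 + 0.2·π_3
π_2 = 0.5·π_1 + 0.3·π_2 + 0.5·π_3
Solving with the normalization constraint gives π = (0.3333, 0.4167, 0.2500).
So the stationary probability of Medium is 0.4167.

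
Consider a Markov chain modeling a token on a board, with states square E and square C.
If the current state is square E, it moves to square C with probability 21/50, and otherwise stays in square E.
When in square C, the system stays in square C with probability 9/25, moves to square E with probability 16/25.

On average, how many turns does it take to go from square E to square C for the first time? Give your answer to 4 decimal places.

Let t(s) be the expected number of turns to first reach square C from state s, with t(square C) = 0. Conditioning on the first turn:
t(square E) = 1 + 0.58·t(square E)
Solving: t(square E) = 2.3810.
Expected turns from square E to square C: 2.3810.

2.3810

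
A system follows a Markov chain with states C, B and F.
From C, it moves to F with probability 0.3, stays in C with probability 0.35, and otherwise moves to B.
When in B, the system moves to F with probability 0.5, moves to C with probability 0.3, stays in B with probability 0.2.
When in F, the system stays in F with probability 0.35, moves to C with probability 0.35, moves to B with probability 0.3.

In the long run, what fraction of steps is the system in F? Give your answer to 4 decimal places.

Let the stationary distribution be π with π = πP and π_1 + π_2 + π_3 = 1.
π_1 = 0.35·π_1 + 0.3·π_2 + 0.35·π_3
π_2 = 0.35·π_1 + 0.2·π_2 + 0.3·π_3
Solving with the normalization constraint gives π = (0.3356, 0.2880, 0.3764).
So the stationary probability of F is 0.3764.

0.3764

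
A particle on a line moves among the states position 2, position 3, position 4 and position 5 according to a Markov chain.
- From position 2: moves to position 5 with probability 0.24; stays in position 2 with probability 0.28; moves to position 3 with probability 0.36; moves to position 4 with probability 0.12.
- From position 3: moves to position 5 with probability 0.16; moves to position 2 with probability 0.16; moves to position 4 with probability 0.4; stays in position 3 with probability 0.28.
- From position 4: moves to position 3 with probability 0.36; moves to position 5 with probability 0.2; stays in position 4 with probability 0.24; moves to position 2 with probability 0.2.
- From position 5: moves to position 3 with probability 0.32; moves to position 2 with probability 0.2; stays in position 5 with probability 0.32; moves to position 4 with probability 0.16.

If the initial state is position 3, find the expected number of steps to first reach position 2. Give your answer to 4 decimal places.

5.5465

Let t(s) be the expected number of steps to first reach position 2 from state s, with t(position 2) = 0. Conditioning on the first step:
t(position 3) = 1 + 0.28·t(position 3) + 0.4·t(position 4) + 0.16·t(position 5)
t(position 4) = 1 + 0.36·t(position 3) + 0.24·t(position 4) + 0.2·t(position 5)
t(position 5) = 1 + 0.32·t(position 3) + 0.16·t(position 4) + 0.32·t(position 5)
Solving: t(position 3) = 5.5465, t(position 4) = 5.3481, t(position 5) = 5.3391.
Expected steps from position 3 to position 2: 5.5465.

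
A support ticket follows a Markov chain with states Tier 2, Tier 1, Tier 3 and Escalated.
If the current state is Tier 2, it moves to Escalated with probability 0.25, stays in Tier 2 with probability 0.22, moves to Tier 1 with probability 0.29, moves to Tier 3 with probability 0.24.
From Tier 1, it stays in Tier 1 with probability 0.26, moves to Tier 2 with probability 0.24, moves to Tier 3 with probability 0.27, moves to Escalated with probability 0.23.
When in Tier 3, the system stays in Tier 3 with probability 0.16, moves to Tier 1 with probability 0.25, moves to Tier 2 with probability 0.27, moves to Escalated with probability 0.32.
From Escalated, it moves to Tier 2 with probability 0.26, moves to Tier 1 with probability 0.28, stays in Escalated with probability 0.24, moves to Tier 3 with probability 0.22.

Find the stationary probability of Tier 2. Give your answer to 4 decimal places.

0.2470

Let the stationary distribution be π with π = πP and π_1 + π_2 + π_3 + π_4 = 1.
π_1 = 0.22·π_1 + 0.24·π_2 + 0.27·π_3 + 0.26·π_4
π_2 = 0.29·π_1 + 0.26·π_2 + 0.25·π_3 + 0.28·π_4
π_3 = 0.24·π_1 + 0.27·π_2 + 0.16·π_3 + 0.22·π_4
Solving with the normalization constraint gives π = (0.2470, 0.2703, 0.2250, 0.2578).
So the stationary probability of Tier 2 is 0.2470.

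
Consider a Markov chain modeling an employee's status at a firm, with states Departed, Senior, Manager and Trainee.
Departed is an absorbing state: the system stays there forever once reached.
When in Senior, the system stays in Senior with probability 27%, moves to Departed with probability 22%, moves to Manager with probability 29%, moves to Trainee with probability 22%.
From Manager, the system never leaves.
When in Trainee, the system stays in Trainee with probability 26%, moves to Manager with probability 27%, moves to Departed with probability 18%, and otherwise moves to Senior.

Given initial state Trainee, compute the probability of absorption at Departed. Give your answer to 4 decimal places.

0.4097

Let h(s) be the probability of absorption at Departed starting from transient state s. Then h(Departed) = 1 and h(Manager) = 0. By first-step analysis:
h(Senior) = 0.22·1 + 0.27·h(Senior) + 0.29·0 + 0.22·h(Trainee)
h(Trainee) = 0.18·1 + 0.29·h(Senior) + 0.27·0 + 0.26·h(Trainee)
Solving: h(Senior) = 0.4249, h(Trainee) = 0.4097.
Starting from Trainee, the probability is 0.4097.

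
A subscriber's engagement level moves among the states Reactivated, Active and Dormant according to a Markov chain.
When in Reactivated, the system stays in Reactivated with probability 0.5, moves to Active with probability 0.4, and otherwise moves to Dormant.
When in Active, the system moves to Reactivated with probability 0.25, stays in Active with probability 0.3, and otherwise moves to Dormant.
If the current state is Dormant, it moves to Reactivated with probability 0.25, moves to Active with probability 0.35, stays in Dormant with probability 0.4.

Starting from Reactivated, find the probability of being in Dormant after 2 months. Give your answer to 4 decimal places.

0.2700

Sum over the intermediate state after 1 month:
P = P(Reactivated→Reactivated)·P(Reactivated→Dormant) + P(Reactivated→Active)·P(Active→Dormant) + P(Reactivated→Dormant)·P(Dormant→Dormant)
  = 0.5×0.1 + 0.4×0.45 + 0.1×0.4
  = 0.0500 + 0.1800 + 0.0400 = 0.2700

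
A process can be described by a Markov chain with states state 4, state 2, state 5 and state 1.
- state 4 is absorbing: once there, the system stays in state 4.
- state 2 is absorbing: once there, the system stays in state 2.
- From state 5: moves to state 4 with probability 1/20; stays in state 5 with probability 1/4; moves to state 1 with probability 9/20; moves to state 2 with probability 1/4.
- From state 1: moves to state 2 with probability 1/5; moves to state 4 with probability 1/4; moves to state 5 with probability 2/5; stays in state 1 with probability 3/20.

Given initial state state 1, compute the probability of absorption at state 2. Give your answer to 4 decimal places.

Let h(s) be the probability of absorption at state 2 starting from transient state s. Then h(state 2) = 1 and h(state 4) = 0. By first-step analysis:
h(state 5) = 0.05·0 + 0.25·1 + 0.25·h(state 5) + 0.45·h(state 1)
h(state 1) = 0.25·0 + 0.2·1 + 0.4·h(state 5) + 0.15·h(state 1)
Solving: h(state 5) = 0.6612, h(state 1) = 0.5464.
Starting from state 1, the probability is 0.5464.

0.5464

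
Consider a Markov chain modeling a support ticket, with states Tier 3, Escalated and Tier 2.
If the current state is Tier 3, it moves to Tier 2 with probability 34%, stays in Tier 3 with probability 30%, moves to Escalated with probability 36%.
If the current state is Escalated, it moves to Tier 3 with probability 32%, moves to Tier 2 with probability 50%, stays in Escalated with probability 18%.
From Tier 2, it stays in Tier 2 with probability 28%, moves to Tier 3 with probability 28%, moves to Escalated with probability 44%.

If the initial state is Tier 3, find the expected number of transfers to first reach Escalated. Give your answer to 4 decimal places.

Let t(s) be the expected number of transfers to first reach Escalated from state s, with t(Escalated) = 0. Conditioning on the first transfer:
t(Tier 3) = 1 + 0.3·t(Tier 3) + 0.34·t(Tier 2)
t(Tier 2) = 1 + 0.28·t(Tier 3) + 0.28·t(Tier 2)
Solving: t(Tier 3) = 2.5930, t(Tier 2) = 2.3973.
Expected transfers from Tier 3 to Escalated: 2.5930.

2.5930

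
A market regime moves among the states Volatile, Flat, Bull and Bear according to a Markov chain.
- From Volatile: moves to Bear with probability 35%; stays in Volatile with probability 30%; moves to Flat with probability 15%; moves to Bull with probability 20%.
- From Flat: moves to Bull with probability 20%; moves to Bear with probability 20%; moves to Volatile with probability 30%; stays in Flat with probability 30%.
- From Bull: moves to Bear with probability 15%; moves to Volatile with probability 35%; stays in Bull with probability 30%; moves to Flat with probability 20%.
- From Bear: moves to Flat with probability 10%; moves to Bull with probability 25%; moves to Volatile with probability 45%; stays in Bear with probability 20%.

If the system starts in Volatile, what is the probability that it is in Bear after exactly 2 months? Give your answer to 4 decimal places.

0.2350

Propagate the distribution vector 2 months from Volatile.
After 0 months: (1.0000, 0.0000, 0.0000, 0.0000)
After 1 month: (0.3000, 0.1500, 0.2000, 0.3500)
After 2 months: (0.3625, 0.1650, 0.2375, 0.2350)
P(in Bear after 2 months) = 0.2350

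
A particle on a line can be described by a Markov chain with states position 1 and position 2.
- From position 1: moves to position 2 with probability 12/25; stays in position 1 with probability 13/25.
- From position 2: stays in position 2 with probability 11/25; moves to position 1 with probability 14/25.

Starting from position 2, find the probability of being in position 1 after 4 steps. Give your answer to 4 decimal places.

Propagate the distribution vector 4 steps from position 2.
After 0 steps: (0.0000, 1.0000)
After 1 step: (0.5600, 0.4400)
After 2 steps: (0.5376, 0.4624)
After 3 steps: (0.5385, 0.4615)
After 4 steps: (0.5385, 0.4615)
P(in position 1 after 4 steps) = 0.5385

0.5385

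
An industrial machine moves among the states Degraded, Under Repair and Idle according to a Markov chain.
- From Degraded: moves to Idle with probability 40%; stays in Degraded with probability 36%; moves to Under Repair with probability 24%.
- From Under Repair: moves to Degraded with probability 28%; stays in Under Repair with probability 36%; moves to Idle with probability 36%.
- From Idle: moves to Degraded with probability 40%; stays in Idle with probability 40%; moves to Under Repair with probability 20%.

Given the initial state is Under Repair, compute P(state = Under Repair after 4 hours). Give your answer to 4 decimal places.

Propagate the distribution vector 4 hours from Under Repair.
After 0 hours: (0.0000, 1.0000, 0.0000)
After 1 hour: (0.2800, 0.3600, 0.3600)
After 2 hours: (0.3456, 0.2688, 0.3856)
After 3 hours: (0.3539, 0.2568, 0.3892)
After 4 hours: (0.3550, 0.2552, 0.3897)
P(in Under Repair after 4 hours) = 0.2552

0.2552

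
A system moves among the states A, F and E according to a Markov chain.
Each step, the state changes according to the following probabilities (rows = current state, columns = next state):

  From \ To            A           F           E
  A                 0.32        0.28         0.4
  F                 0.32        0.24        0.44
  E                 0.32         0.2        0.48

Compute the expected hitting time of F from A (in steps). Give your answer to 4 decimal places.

4.0780

Let t(s) be the expected number of steps to first reach F from state s, with t(F) = 0. Conditioning on the first step:
t(A) = 1 + 0.32·t(A) + 0.4·t(E)
t(E) = 1 + 0.32·t(A) + 0.48·t(E)
Solving: t(A) = 4.0780, t(E) = 4.4326.
Expected steps from A to F: 4.0780.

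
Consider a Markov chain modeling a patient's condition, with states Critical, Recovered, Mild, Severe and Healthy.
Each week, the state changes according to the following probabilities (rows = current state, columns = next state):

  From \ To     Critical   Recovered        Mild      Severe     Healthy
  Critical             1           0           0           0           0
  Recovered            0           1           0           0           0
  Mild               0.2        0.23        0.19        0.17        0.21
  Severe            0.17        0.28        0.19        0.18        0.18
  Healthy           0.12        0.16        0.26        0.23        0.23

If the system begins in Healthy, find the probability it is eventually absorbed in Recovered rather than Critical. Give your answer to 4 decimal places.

0.5746

Let h(s) be the probability of absorption at Recovered starting from transient state s. Then h(Recovered) = 1 and h(Critical) = 0. By first-step analysis:
h(Mild) = 0.2·0 + 0.23·1 + 0.19·h(Mild) + 0.17·h(Severe) + 0.21·h(Healthy)
h(Severe) = 0.17·0 + 0.28·1 + 0.19·h(Mild) + 0.18·h(Severe) + 0.18·h(Healthy)
h(Healthy) = 0.12·0 + 0.16·1 + 0.26·h(Mild) + 0.23·h(Severe) + 0.23·h(Healthy)
Solving: h(Mild) = 0.5582, h(Severe) = 0.5969, h(Healthy) = 0.5746.
Starting from Healthy, the probability is 0.5746.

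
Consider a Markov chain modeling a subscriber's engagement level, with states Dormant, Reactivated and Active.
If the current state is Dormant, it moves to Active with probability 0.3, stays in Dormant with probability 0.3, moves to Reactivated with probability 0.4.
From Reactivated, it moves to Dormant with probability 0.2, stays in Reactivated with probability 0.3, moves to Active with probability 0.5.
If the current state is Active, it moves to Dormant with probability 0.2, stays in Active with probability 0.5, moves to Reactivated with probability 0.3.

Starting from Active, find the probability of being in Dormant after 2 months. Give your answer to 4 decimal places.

0.2200

Sum over the intermediate state after 1 month:
P = P(Active→Dormant)·P(Dormant→Dormant) + P(Active→Reactivated)·P(Reactivated→Dormant) + P(Active→Active)·P(Active→Dormant)
  = 0.2×0.3 + 0.3×0.2 + 0.5×0.2
  = 0.0600 + 0.0600 + 0.1000 = 0.2200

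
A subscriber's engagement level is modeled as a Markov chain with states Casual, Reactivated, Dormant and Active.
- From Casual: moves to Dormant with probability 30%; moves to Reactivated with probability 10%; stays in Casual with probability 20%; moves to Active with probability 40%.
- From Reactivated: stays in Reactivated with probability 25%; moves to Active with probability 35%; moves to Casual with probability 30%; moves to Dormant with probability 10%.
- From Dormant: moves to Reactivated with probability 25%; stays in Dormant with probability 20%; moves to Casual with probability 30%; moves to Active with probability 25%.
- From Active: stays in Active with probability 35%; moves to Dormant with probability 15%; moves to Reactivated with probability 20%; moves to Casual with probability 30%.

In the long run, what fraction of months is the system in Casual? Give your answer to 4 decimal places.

Let the stationary distribution be π with π = πP and π_1 + π_2 + π_3 + π_4 = 1.
π_1 = 0.2·π_1 + 0.3·π_2 + 0.3·π_3 + 0.3·π_4
π_2 = 0.1·π_1 + 0.25·π_2 + 0.25·π_3 + 0.2·π_4
π_3 = 0.3·π_1 + 0.1·π_2 + 0.2·π_3 + 0.15·π_4
Solving with the normalization constraint gives π = (0.2727, 0.1919, 0.1909, 0.3446).
So the stationary probability of Casual is 0.2727.

0.2727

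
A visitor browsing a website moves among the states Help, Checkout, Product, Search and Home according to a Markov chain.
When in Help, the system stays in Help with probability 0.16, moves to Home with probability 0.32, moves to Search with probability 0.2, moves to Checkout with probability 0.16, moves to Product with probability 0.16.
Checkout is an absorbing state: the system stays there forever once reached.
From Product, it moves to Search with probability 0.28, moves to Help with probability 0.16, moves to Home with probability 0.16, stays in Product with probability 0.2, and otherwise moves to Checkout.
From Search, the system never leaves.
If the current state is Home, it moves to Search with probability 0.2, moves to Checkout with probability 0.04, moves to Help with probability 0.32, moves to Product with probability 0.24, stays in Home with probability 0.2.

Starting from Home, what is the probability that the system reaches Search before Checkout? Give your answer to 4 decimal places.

0.6770

Let h(s) be the probability of absorption at Search starting from transient state s. Then h(Search) = 1 and h(Checkout) = 0. By first-step analysis:
h(Help) = 0.16·h(Help) + 0.16·0 + 0.16·h(Product) + 0.2·1 + 0.32·h(Home)
h(Product) = 0.16·h(Help) + 0.2·0 + 0.2·h(Product) + 0.28·1 + 0.16·h(Home)
h(Home) = 0.32·h(Help) + 0.04·0 + 0.24·h(Product) + 0.2·1 + 0.2·h(Home)
Solving: h(Help) = 0.6118, h(Product) = 0.6078, h(Home) = 0.6770.
Starting from Home, the probability is 0.6770.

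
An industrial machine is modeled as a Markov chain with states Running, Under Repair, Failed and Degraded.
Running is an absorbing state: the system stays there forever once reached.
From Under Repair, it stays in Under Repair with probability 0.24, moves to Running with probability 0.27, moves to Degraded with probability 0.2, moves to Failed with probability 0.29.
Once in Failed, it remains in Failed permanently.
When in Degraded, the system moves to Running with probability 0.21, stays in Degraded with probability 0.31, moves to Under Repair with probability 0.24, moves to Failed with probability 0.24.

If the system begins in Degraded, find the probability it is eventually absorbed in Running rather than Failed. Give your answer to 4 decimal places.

Let h(s) be the probability of absorption at Running starting from transient state s. Then h(Running) = 1 and h(Failed) = 0. By first-step analysis:
h(Under Repair) = 0.27·1 + 0.24·h(Under Repair) + 0.29·0 + 0.2·h(Degraded)
h(Degraded) = 0.21·1 + 0.24·h(Under Repair) + 0.24·0 + 0.31·h(Degraded)
Solving: h(Under Repair) = 0.4792, h(Degraded) = 0.4710.
Starting from Degraded, the probability is 0.4710.

0.4710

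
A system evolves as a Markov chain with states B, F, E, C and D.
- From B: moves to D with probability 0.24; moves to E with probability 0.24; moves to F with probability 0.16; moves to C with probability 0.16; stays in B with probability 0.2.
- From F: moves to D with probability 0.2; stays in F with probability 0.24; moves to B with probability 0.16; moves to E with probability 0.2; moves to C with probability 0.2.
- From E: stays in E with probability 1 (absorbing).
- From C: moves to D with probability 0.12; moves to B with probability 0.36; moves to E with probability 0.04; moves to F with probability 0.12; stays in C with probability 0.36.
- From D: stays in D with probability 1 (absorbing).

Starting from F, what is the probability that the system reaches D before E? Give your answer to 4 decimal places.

0.5252

Let h(s) be the probability of absorption at D starting from transient state s. Then h(D) = 1 and h(E) = 0. By first-step analysis:
h(B) = 0.2·h(B) + 0.16·h(F) + 0.24·0 + 0.16·h(C) + 0.24·1
h(F) = 0.16·h(B) + 0.24·h(F) + 0.2·0 + 0.2·h(C) + 0.2·1
h(C) = 0.36·h(B) + 0.12·h(F) + 0.04·0 + 0.36·h(C) + 0.12·1
Solving: h(B) = 0.5208, h(F) = 0.5252, h(C) = 0.5789.
Starting from F, the probability is 0.5252.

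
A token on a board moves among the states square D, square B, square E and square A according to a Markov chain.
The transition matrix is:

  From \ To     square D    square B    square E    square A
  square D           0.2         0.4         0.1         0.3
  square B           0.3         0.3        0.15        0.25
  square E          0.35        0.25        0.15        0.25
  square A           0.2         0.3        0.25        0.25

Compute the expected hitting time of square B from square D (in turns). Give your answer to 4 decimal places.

Let t(s) be the expected number of turns to first reach square B from state s, with t(square B) = 0. Conditioning on the first turn:
t(square D) = 1 + 0.2·t(square D) + 0.1·t(square E) + 0.3·t(square A)
t(square E) = 1 + 0.35·t(square D) + 0.15·t(square E) + 0.25·t(square A)
t(square A) = 1 + 0.2·t(square D) + 0.25·t(square E) + 0.25·t(square A)
Solving: t(square D) = 2.8592, t(square E) = 3.2930, t(square A) = 3.1935.
Expected turns from square D to square B: 2.8592.

2.8592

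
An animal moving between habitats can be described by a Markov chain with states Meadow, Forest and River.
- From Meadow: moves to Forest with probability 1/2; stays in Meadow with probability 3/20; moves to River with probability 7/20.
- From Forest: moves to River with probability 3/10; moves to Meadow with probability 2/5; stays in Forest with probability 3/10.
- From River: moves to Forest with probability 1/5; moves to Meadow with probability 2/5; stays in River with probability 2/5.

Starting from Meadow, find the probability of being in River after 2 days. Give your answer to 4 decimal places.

0.3425

Sum over the intermediate state after 1 day:
P = P(Meadow→Meadow)·P(Meadow→River) + P(Meadow→Forest)·P(Forest→River) + P(Meadow→River)·P(River→River)
  = 0.15×0.35 + 0.5×0.3 + 0.35×0.4
  = 0.0525 + 0.1500 + 0.1400 = 0.3425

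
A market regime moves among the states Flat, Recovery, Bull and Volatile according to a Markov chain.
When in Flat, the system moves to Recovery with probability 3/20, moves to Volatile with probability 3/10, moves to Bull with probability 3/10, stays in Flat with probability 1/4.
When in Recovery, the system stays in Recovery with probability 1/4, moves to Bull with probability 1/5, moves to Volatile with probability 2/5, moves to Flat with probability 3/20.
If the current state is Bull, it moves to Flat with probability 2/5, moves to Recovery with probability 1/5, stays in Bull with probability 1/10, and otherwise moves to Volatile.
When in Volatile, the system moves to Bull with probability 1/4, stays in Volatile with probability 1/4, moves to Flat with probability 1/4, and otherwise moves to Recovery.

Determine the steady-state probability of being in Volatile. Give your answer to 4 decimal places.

Let the stationary distribution be π with π = πP and π_1 + π_2 + π_3 + π_4 = 1.
π_1 = 0.25·π_1 + 0.15·π_2 + 0.4·π_3 + 0.25·π_4
π_2 = 0.15·π_1 + 0.25·π_2 + 0.2·π_3 + 0.25·π_4
π_3 = 0.3·π_1 + 0.2·π_2 + 0.1·π_3 + 0.25·π_4
Solving with the normalization constraint gives π = (0.2616, 0.2129, 0.2195, 0.3060).
So the stationary probability of Volatile is 0.3060.

0.3060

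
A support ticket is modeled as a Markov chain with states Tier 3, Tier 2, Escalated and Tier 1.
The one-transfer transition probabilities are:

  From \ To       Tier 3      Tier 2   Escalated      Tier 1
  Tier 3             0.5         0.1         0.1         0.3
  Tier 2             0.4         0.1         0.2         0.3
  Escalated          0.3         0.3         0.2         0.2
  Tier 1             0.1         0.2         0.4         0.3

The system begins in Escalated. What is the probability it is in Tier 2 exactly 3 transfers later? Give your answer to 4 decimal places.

Propagate the distribution vector 3 transfers from Escalated.
After 0 transfers: (0.0000, 0.0000, 1.0000, 0.0000)
After 1 transfer: (0.3000, 0.3000, 0.2000, 0.2000)
After 2 transfers: (0.3500, 0.1600, 0.2100, 0.2800)
After 3 transfers: (0.3300, 0.1700, 0.2210, 0.2790)
P(in Tier 2 after 3 transfers) = 0.1700

0.1700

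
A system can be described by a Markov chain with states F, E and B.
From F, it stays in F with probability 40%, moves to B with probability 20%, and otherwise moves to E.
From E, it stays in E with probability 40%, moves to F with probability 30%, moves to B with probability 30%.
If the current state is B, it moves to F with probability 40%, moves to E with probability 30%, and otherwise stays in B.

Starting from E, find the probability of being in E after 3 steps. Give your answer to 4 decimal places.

0.3730

Propagate the distribution vector 3 steps from E.
After 0 steps: (0.0000, 1.0000, 0.0000)
After 1 step: (0.3000, 0.4000, 0.3000)
After 2 steps: (0.3600, 0.3700, 0.2700)
After 3 steps: (0.3630, 0.3730, 0.2640)
P(in E after 3 steps) = 0.3730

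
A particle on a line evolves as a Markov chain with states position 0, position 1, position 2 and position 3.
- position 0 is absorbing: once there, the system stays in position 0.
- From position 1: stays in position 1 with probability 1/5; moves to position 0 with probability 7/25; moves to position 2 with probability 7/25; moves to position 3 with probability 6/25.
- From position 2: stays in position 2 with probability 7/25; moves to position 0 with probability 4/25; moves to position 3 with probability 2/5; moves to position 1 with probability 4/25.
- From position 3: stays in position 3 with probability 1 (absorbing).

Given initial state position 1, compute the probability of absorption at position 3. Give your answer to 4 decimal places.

0.5361

Let h(s) be the probability of absorption at position 3 starting from transient state s. Then h(position 3) = 1 and h(position 0) = 0. By first-step analysis:
h(position 1) = 0.28·0 + 0.2·h(position 1) + 0.28·h(position 2) + 0.24·1
h(position 2) = 0.16·0 + 0.16·h(position 1) + 0.28·h(position 2) + 0.4·1
Solving: h(position 1) = 0.5361, h(position 2) = 0.6747.
Starting from position 1, the probability is 0.5361.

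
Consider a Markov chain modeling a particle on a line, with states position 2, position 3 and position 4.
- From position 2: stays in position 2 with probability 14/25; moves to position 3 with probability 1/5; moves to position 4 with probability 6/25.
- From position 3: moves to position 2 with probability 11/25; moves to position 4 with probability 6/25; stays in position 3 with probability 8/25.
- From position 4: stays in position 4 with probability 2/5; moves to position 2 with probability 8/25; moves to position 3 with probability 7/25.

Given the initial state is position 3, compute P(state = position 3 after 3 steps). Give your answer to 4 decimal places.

Propagate the distribution vector 3 steps from position 3.
After 0 steps: (0.0000, 1.0000, 0.0000)
After 1 step: (0.4400, 0.3200, 0.2400)
After 2 steps: (0.4640, 0.2576, 0.2784)
After 3 steps: (0.4623, 0.2532, 0.2845)
P(in position 3 after 3 steps) = 0.2532

0.2532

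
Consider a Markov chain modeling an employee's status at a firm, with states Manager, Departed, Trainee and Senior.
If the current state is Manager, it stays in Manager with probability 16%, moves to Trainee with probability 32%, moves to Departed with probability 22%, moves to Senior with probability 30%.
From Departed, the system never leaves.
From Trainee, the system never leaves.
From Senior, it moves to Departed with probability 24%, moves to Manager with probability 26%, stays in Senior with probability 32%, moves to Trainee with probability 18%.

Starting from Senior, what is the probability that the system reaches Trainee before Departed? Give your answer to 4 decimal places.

Let h(s) be the probability of absorption at Trainee starting from transient state s. Then h(Trainee) = 1 and h(Departed) = 0. By first-step analysis:
h(Manager) = 0.16·h(Manager) + 0.22·0 + 0.32·1 + 0.3·h(Senior)
h(Senior) = 0.26·h(Manager) + 0.24·0 + 0.18·1 + 0.32·h(Senior)
Solving: h(Manager) = 0.5507, h(Senior) = 0.4753.
Starting from Senior, the probability is 0.4753.

0.4753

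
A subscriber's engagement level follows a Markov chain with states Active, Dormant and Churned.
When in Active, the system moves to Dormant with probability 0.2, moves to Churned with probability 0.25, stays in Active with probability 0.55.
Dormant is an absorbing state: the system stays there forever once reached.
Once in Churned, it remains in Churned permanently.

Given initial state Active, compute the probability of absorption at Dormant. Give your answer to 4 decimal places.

0.4444

Let h(s) be the probability of absorption at Dormant starting from transient state s. Then h(Dormant) = 1 and h(Churned) = 0. By first-step analysis:
h(Active) = 0.55·h(Active) + 0.2·1 + 0.25·0
Solving: h(Active) = 0.4444.
Starting from Active, the probability is 0.4444.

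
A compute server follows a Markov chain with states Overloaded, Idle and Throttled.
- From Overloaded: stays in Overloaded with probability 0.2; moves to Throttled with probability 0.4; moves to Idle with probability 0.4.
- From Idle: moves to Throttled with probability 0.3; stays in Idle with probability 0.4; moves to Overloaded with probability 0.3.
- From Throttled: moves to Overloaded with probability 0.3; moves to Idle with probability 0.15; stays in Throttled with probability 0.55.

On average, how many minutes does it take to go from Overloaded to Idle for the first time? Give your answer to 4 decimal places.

Let t(s) be the expected number of minutes to first reach Idle from state s, with t(Idle) = 0. Conditioning on the first minute:
t(Overloaded) = 1 + 0.2·t(Overloaded) + 0.4·t(Throttled)
t(Throttled) = 1 + 0.3·t(Overloaded) + 0.55·t(Throttled)
Solving: t(Overloaded) = 3.5417, t(Throttled) = 4.5833.
Expected minutes from Overloaded to Idle: 3.5417.

3.5417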